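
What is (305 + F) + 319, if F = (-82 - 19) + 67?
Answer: 590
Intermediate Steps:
F = -34 (F = -101 + 67 = -34)
(305 + F) + 319 = (305 - 34) + 319 = 271 + 319 = 590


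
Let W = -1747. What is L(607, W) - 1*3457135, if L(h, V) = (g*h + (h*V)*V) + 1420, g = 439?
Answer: 1849380221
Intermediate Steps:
L(h, V) = 1420 + 439*h + h*V² (L(h, V) = (439*h + (h*V)*V) + 1420 = (439*h + (V*h)*V) + 1420 = (439*h + h*V²) + 1420 = 1420 + 439*h + h*V²)
L(607, W) - 1*3457135 = (1420 + 439*607 + 607*(-1747)²) - 1*3457135 = (1420 + 266473 + 607*3052009) - 3457135 = (1420 + 266473 + 1852569463) - 3457135 = 1852837356 - 3457135 = 1849380221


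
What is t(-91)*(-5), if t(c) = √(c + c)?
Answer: -5*I*√182 ≈ -67.454*I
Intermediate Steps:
t(c) = √2*√c (t(c) = √(2*c) = √2*√c)
t(-91)*(-5) = (√2*√(-91))*(-5) = (√2*(I*√91))*(-5) = (I*√182)*(-5) = -5*I*√182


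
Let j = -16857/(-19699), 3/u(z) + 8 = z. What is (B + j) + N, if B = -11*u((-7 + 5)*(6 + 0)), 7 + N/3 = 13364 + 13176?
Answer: 31361401227/393980 ≈ 79602.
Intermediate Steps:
u(z) = 3/(-8 + z)
N = 79599 (N = -21 + 3*(13364 + 13176) = -21 + 3*26540 = -21 + 79620 = 79599)
B = 33/20 (B = -33/(-8 + (-7 + 5)*(6 + 0)) = -33/(-8 - 2*6) = -33/(-8 - 12) = -33/(-20) = -33*(-1)/20 = -11*(-3/20) = 33/20 ≈ 1.6500)
j = 16857/19699 (j = -16857*(-1/19699) = 16857/19699 ≈ 0.85573)
(B + j) + N = (33/20 + 16857/19699) + 79599 = 987207/393980 + 79599 = 31361401227/393980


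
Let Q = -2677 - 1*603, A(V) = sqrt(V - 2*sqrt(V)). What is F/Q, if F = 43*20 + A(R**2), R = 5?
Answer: -43/164 - sqrt(15)/3280 ≈ -0.26338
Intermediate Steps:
Q = -3280 (Q = -2677 - 603 = -3280)
F = 860 + sqrt(15) (F = 43*20 + sqrt(5**2 - 2*sqrt(5**2)) = 860 + sqrt(25 - 2*sqrt(25)) = 860 + sqrt(25 - 2*5) = 860 + sqrt(25 - 10) = 860 + sqrt(15) ≈ 863.87)
F/Q = (860 + sqrt(15))/(-3280) = (860 + sqrt(15))*(-1/3280) = -43/164 - sqrt(15)/3280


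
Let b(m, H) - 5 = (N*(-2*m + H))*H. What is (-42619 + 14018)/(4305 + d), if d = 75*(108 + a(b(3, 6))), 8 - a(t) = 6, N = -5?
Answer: -28601/12555 ≈ -2.2781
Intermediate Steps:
b(m, H) = 5 + H*(-5*H + 10*m) (b(m, H) = 5 + (-5*(-2*m + H))*H = 5 + (-5*(H - 2*m))*H = 5 + (-5*H + 10*m)*H = 5 + H*(-5*H + 10*m))
a(t) = 2 (a(t) = 8 - 1*6 = 8 - 6 = 2)
d = 8250 (d = 75*(108 + 2) = 75*110 = 8250)
(-42619 + 14018)/(4305 + d) = (-42619 + 14018)/(4305 + 8250) = -28601/12555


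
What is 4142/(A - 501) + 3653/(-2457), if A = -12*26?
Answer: -337097/51219 ≈ -6.5815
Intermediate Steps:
A = -312
4142/(A - 501) + 3653/(-2457) = 4142/(-312 - 501) + 3653/(-2457) = 4142/(-813) + 3653*(-1/2457) = 4142*(-1/813) - 281/189 = -4142/813 - 281/189 = -337097/51219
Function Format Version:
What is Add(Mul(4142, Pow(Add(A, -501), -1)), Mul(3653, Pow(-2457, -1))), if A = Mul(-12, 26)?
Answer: Rational(-337097, 51219) ≈ -6.5815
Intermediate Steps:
A = -312
Add(Mul(4142, Pow(Add(A, -501), -1)), Mul(3653, Pow(-2457, -1))) = Add(Mul(4142, Pow(Add(-312, -501), -1)), Mul(3653, Pow(-2457, -1))) = Add(Mul(4142, Pow(-813, -1)), Mul(3653, Rational(-1, 2457))) = Add(Mul(4142, Rational(-1, 813)), Rational(-281, 189)) = Add(Rational(-4142, 813), Rational(-281, 189)) = Rational(-337097, 51219)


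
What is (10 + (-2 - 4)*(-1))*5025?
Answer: 80400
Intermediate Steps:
(10 + (-2 - 4)*(-1))*5025 = (10 - 6*(-1))*5025 = (10 + 6)*5025 = 16*5025 = 80400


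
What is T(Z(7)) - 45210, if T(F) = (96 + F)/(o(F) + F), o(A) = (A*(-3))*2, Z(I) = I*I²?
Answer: -77535589/1715 ≈ -45210.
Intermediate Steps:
Z(I) = I³
o(A) = -6*A (o(A) = -3*A*2 = -6*A)
T(F) = -(96 + F)/(5*F) (T(F) = (96 + F)/(-6*F + F) = (96 + F)/((-5*F)) = (96 + F)*(-1/(5*F)) = -(96 + F)/(5*F))
T(Z(7)) - 45210 = (-96 - 1*7³)/(5*(7³)) - 45210 = (⅕)*(-96 - 1*343)/343 - 45210 = (⅕)*(1/343)*(-96 - 343) - 45210 = (⅕)*(1/343)*(-439) - 45210 = -439/1715 - 45210 = -77535589/1715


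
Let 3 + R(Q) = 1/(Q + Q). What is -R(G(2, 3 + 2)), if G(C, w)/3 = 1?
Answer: 17/6 ≈ 2.8333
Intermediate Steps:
G(C, w) = 3 (G(C, w) = 3*1 = 3)
R(Q) = -3 + 1/(2*Q) (R(Q) = -3 + 1/(Q + Q) = -3 + 1/(2*Q))
-R(G(2, 3 + 2)) = -(-3 + (½)/3) = -(-3 + (½)*(⅓)) = -(-3 + ⅙) = -1*(-17/6) = 17/6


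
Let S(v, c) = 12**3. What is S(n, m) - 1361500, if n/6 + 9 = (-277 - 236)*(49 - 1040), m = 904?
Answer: -1359772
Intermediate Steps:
n = 3050244 (n = -54 + 6*((-277 - 236)*(49 - 1040)) = -54 + 6*(-513*(-991)) = -54 + 6*508383 = -54 + 3050298 = 3050244)
S(v, c) = 1728
S(n, m) - 1361500 = 1728 - 1361500 = -1359772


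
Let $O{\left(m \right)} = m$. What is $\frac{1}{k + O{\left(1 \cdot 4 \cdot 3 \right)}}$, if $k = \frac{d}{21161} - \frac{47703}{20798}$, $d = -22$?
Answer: $\frac{440106478}{4271376997} \approx 0.10304$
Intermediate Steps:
$k = - \frac{1009900739}{440106478}$ ($k = - \frac{22}{21161} - \frac{47703}{20798} = - \frac{1009900739}{440106478} \approx -2.2947$)
$\frac{1}{k + O{\left(1 \cdot 4 \cdot 3 \right)}} = \frac{1}{- \frac{1009900739}{440106478} + 1 \cdot 4 \cdot 3} = \frac{1}{- \frac{1009900739}{440106478} + 4 \cdot 3} = \frac{1}{- \frac{1009900739}{440106478} + 12} = \frac{1}{\frac{4271376997}{440106478}} = \frac{440106478}{4271376997}$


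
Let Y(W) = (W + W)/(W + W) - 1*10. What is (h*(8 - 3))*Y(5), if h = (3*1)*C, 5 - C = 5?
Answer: 0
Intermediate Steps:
C = 0 (C = 5 - 1*5 = 5 - 5 = 0)
Y(W) = -9 (Y(W) = (2*W)/((2*W)) - 10 = (2*W)*(1/(2*W)) - 10 = 1 - 10 = -9)
h = 0 (h = (3*1)*0 = 3*0 = 0)
(h*(8 - 3))*Y(5) = (0*(8 - 3))*(-9) = (0*5)*(-9) = 0*(-9) = 0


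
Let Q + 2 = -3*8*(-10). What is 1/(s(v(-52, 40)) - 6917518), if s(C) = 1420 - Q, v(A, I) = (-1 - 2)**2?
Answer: -1/6916336 ≈ -1.4459e-7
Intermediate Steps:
v(A, I) = 9 (v(A, I) = (-3)**2 = 9)
Q = 238 (Q = -2 - 3*8*(-10) = -2 - 24*(-10) = -2 + 240 = 238)
s(C) = 1182 (s(C) = 1420 - 1*238 = 1420 - 238 = 1182)
1/(s(v(-52, 40)) - 6917518) = 1/(1182 - 6917518) = 1/(-6916336) = -1/6916336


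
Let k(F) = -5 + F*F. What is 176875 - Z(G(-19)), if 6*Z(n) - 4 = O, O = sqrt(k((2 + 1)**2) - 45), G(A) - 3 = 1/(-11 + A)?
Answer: 530623/3 - sqrt(31)/6 ≈ 1.7687e+5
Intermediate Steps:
G(A) = 3 + 1/(-11 + A)
k(F) = -5 + F**2
O = sqrt(31) (O = sqrt((-5 + ((2 + 1)**2)**2) - 45) = sqrt((-5 + (3**2)**2) - 45) = sqrt((-5 + 9**2) - 45) = sqrt((-5 + 81) - 45) = sqrt(76 - 45) = sqrt(31) ≈ 5.5678)
Z(n) = 2/3 + sqrt(31)/6
176875 - Z(G(-19)) = 176875 - (2/3 + sqrt(31)/6) = 176875 + (-2/3 - sqrt(31)/6) = 530623/3 - sqrt(31)/6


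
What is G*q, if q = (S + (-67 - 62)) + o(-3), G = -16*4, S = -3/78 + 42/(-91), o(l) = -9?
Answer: 8864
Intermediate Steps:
S = -½ (S = -3*1/78 + 42*(-1/91) = -1/26 - 6/13 = -½ ≈ -0.50000)
G = -64
q = -277/2 (q = (-½ + (-67 - 62)) - 9 = (-½ - 129) - 9 = -259/2 - 9 = -277/2 ≈ -138.50)
G*q = -64*(-277/2) = 8864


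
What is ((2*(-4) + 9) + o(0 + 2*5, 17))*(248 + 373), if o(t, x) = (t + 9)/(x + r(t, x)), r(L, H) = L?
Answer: 1058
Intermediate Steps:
o(t, x) = (9 + t)/(t + x) (o(t, x) = (t + 9)/(x + t) = (9 + t)/(t + x))
((2*(-4) + 9) + o(0 + 2*5, 17))*(248 + 373) = ((2*(-4) + 9) + (9 + (0 + 2*5))/((0 + 2*5) + 17))*(248 + 373) = ((-8 + 9) + (9 + (0 + 10))/((0 + 10) + 17))*621 = (1 + (9 + 10)/(10 + 17))*621 = (1 + 19/27)*621 = (46/27)*621 = 1058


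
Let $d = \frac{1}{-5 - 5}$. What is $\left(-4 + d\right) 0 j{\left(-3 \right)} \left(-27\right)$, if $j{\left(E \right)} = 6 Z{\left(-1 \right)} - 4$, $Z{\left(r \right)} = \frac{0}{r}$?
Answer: $0$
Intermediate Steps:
$Z{\left(r \right)} = 0$
$j{\left(E \right)} = -4$ ($j{\left(E \right)} = 6 \cdot 0 - 4 = 0 - 4 = -4$)
$d = - \frac{1}{10}$ ($d = \frac{1}{-10} = - \frac{1}{10} \approx -0.1$)
$\left(-4 + d\right) 0 j{\left(-3 \right)} \left(-27\right) = \left(-4 - \frac{1}{10}\right) 0 \left(-4\right) \left(-27\right) = \left(- \frac{41}{10}\right) 0 \left(-4\right) \left(-27\right) = 0 \left(-4\right) \left(-27\right) = 0 \left(-27\right) = 0$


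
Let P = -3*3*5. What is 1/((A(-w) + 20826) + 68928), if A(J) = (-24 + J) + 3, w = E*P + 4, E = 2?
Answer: 1/89819 ≈ 1.1133e-5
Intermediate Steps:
P = -45 (P = -9*5 = -45)
w = -86 (w = 2*(-45) + 4 = -90 + 4 = -86)
A(J) = -21 + J
1/((A(-w) + 20826) + 68928) = 1/(((-21 - 1*(-86)) + 20826) + 68928) = 1/(((-21 + 86) + 20826) + 68928) = 1/((65 + 20826) + 68928) = 1/(20891 + 68928) = 1/89819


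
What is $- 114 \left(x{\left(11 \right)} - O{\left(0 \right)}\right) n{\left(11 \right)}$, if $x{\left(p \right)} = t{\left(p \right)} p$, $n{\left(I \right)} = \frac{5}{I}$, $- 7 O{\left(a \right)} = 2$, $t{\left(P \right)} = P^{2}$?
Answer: $- \frac{5311830}{77} \approx -68985.0$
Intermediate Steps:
$O{\left(a \right)} = - \frac{2}{7}$ ($O{\left(a \right)} = \left(- \frac{1}{7}\right) 2 = - \frac{2}{7}$)
$x{\left(p \right)} = p^{3}$ ($x{\left(p \right)} = p^{2} p = p^{3}$)
$- 114 \left(x{\left(11 \right)} - O{\left(0 \right)}\right) n{\left(11 \right)} = - 114 \left(11^{3} - - \frac{2}{7}\right) \frac{5}{11} = - 114 \left(1331 + \frac{2}{7}\right) 5 \cdot \frac{1}{11} = \left(-114\right) \frac{9319}{7} \cdot \frac{5}{11} = \left(- \frac{1062366}{7}\right) \frac{5}{11} = - \frac{5311830}{77}$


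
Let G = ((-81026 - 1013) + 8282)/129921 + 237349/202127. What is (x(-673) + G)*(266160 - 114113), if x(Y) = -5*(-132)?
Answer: 2637694028193235970/26260541967 ≈ 1.0044e+8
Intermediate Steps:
x(Y) = 660
G = 15928338290/26260541967 (G = (-82039 + 8282)*(1/129921) + 237349*(1/202127) = -73757*1/129921 + 237349/202127 = -73757/129921 + 237349/202127 = 15928338290/26260541967 ≈ 0.60655)
(x(-673) + G)*(266160 - 114113) = (660 + 15928338290/26260541967)*(266160 - 114113) = (17347886036510/26260541967)*152047 = 2637694028193235970/26260541967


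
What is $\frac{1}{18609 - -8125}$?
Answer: $\frac{1}{26734} \approx 3.7406 \cdot 10^{-5}$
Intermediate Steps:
$\frac{1}{18609 - -8125} = \frac{1}{18609 + 8125} = \frac{1}{26734}$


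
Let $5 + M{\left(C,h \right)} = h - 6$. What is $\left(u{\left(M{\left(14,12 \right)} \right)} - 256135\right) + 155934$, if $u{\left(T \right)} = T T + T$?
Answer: $-100199$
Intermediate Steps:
$M{\left(C,h \right)} = -11 + h$ ($M{\left(C,h \right)} = -5 + \left(h - 6\right) = -5 + \left(-6 + h\right) = -11 + h$)
$u{\left(T \right)} = T + T^{2}$ ($u{\left(T \right)} = T^{2} + T = T + T^{2}$)
$\left(u{\left(M{\left(14,12 \right)} \right)} - 256135\right) + 155934 = \left(\left(-11 + 12\right) \left(1 + \left(-11 + 12\right)\right) - 256135\right) + 155934 = \left(1 \left(1 + 1\right) - 256135\right) + 155934 = \left(1 \cdot 2 - 256135\right) + 155934 = \left(2 - 256135\right) + 155934 = -256133 + 155934 = -100199$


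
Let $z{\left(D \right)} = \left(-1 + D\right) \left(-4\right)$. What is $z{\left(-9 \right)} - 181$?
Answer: $-141$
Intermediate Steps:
$z{\left(D \right)} = 4 - 4 D$
$z{\left(-9 \right)} - 181 = \left(4 - -36\right) - 181 = \left(4 + 36\right) - 181 = 40 - 181 = -141$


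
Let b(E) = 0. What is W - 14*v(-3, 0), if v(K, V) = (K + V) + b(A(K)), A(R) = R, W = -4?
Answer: 38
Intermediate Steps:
v(K, V) = K + V (v(K, V) = (K + V) + 0 = K + V)
W - 14*v(-3, 0) = -4 - 14*(-3 + 0) = -4 - 14*(-3) = -4 + 42 = 38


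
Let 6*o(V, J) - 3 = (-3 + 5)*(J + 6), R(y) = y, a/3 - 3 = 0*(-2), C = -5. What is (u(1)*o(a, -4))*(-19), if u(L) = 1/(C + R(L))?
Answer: 133/24 ≈ 5.5417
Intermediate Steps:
a = 9 (a = 9 + 3*(0*(-2)) = 9 + 3*0 = 9 + 0 = 9)
o(V, J) = 5/2 + J/3 (o(V, J) = ½ + ((-3 + 5)*(J + 6))/6 = ½ + (2*(6 + J))/6 = ½ + (12 + 2*J)/6 = ½ + (2 + J/3) = 5/2 + J/3)
u(L) = 1/(-5 + L)
(u(1)*o(a, -4))*(-19) = ((5/2 + (⅓)*(-4))/(-5 + 1))*(-19) = ((5/2 - 4/3)/(-4))*(-19) = -¼*7/6*(-19) = -7/24*(-19) = 133/24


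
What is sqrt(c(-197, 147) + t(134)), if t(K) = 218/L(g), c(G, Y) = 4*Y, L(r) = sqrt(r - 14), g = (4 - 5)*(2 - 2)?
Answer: sqrt(28812 - 763*I*sqrt(14))/7 ≈ 24.278 - 1.1999*I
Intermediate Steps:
g = 0 (g = -1*0 = 0)
L(r) = sqrt(-14 + r)
t(K) = -109*I*sqrt(14)/7 (t(K) = 218/(sqrt(-14 + 0)) = 218/(sqrt(-14)) = 218/((I*sqrt(14))) = 218*(-I*sqrt(14)/14) = -109*I*sqrt(14)/7)
sqrt(c(-197, 147) + t(134)) = sqrt(4*147 - 109*I*sqrt(14)/7) = sqrt(588 - 109*I*sqrt(14)/7)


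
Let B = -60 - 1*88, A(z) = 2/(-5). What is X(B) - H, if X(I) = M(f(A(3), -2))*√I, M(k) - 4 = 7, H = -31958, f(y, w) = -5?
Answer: 31958 + 22*I*√37 ≈ 31958.0 + 133.82*I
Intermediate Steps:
A(z) = -⅖ (A(z) = 2*(-⅕) = -⅖)
B = -148 (B = -60 - 88 = -148)
M(k) = 11 (M(k) = 4 + 7 = 11)
X(I) = 11*√I
X(B) - H = 11*√(-148) - 1*(-31958) = 11*(2*I*√37) + 31958 = 22*I*√37 + 31958 = 31958 + 22*I*√37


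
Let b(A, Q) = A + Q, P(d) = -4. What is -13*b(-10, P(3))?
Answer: 182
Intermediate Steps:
-13*b(-10, P(3)) = -13*(-10 - 4) = -13*(-14) = 182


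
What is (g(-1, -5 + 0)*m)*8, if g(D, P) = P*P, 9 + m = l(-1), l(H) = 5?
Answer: -800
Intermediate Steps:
m = -4 (m = -9 + 5 = -4)
g(D, P) = P²
(g(-1, -5 + 0)*m)*8 = ((-5 + 0)²*(-4))*8 = ((-5)²*(-4))*8 = (25*(-4))*8 = -100*8 = -800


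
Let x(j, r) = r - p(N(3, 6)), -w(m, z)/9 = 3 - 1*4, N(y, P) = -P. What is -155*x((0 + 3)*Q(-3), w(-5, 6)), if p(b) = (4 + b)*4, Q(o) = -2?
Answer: -2635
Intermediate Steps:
w(m, z) = 9 (w(m, z) = -9*(3 - 1*4) = -9*(3 - 4) = -9*(-1) = 9)
p(b) = 16 + 4*b
x(j, r) = 8 + r (x(j, r) = r - (16 + 4*(-1*6)) = r - (16 + 4*(-6)) = r - (16 - 24) = r - 1*(-8) = r + 8 = 8 + r)
-155*x((0 + 3)*Q(-3), w(-5, 6)) = -155*(8 + 9) = -155*17 = -2635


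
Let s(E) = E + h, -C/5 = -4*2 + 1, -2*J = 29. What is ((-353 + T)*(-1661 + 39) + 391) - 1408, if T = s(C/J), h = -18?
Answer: 17535145/29 ≈ 6.0466e+5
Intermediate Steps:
J = -29/2 (J = -1/2*29 = -29/2 ≈ -14.500)
C = 35 (C = -5*(-4*2 + 1) = -5*(-8 + 1) = -5*(-7) = 35)
s(E) = -18 + E (s(E) = E - 18 = -18 + E)
T = -592/29 (T = -18 + 35/(-29/2) = -18 + 35*(-2/29) = -18 - 70/29 = -592/29 ≈ -20.414)
((-353 + T)*(-1661 + 39) + 391) - 1408 = ((-353 - 592/29)*(-1661 + 39) + 391) - 1408 = (-10829/29*(-1622) + 391) - 1408 = (17564638/29 + 391) - 1408 = 17575977/29 - 1408 = 17535145/29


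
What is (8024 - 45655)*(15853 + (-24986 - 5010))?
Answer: 532215233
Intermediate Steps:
(8024 - 45655)*(15853 + (-24986 - 5010)) = -37631*(15853 - 29996) = -37631*(-14143) = 532215233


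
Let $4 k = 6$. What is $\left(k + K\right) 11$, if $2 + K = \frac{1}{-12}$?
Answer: $- \frac{77}{12} \approx -6.4167$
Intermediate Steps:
$k = \frac{3}{2}$ ($k = \frac{1}{4} \cdot 6 = \frac{3}{2} \approx 1.5$)
$K = - \frac{25}{12}$ ($K = -2 + \frac{1}{-12} = -2 - \frac{1}{12} = - \frac{25}{12} \approx -2.0833$)
$\left(k + K\right) 11 = \left(\frac{3}{2} - \frac{25}{12}\right) 11 = \left(- \frac{7}{12}\right) 11 = - \frac{77}{12}$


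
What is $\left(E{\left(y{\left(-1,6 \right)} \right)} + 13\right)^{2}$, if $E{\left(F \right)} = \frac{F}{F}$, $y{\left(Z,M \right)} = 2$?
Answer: $196$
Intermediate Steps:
$E{\left(F \right)} = 1$
$\left(E{\left(y{\left(-1,6 \right)} \right)} + 13\right)^{2} = \left(1 + 13\right)^{2} = 14^{2} = 196$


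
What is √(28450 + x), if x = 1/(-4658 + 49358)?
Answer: √568456605447/4470 ≈ 168.67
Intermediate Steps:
x = 1/44700 ≈ 2.2371e-5
√(28450 + x) = √(28450 + 1/44700) = √(1271715001/44700) = √568456605447/4470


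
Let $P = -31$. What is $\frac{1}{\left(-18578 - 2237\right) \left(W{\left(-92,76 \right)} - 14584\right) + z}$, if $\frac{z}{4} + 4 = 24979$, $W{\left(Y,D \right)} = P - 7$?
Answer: $\frac{1}{304456830} \approx 3.2845 \cdot 10^{-9}$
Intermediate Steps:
$W{\left(Y,D \right)} = -38$ ($W{\left(Y,D \right)} = -31 - 7 = -38$)
$z = 99900$ ($z = -16 + 4 \cdot 24979 = -16 + 99916 = 99900$)
$\frac{1}{\left(-18578 - 2237\right) \left(W{\left(-92,76 \right)} - 14584\right) + z} = \frac{1}{\left(-18578 - 2237\right) \left(-38 - 14584\right) + 99900} = \frac{1}{\left(-20815\right) \left(-14622\right) + 99900} = \frac{1}{304356930 + 99900} = \frac{1}{304456830}$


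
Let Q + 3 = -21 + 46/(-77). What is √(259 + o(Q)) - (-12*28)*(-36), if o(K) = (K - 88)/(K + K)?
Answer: -12096 + √937304614/1894 ≈ -12080.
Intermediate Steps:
Q = -1894/77 (Q = -3 + (-21 + 46/(-77)) = -3 + (-21 + 46*(-1/77)) = -3 + (-21 - 46/77) = -3 - 1663/77 = -1894/77 ≈ -24.597)
o(K) = (-88 + K)/(2*K) (o(K) = (-88 + K)/((2*K)) = (-88 + K)*(1/(2*K)) = (-88 + K)/(2*K))
√(259 + o(Q)) - (-12*28)*(-36) = √(259 + (-88 - 1894/77)/(2*(-1894/77))) - (-12*28)*(-36) = √(259 + (½)*(-77/1894)*(-8670/77)) - (-336)*(-36) = √(259 + 4335/1894) - 1*12096 = √(494881/1894) - 12096 = √937304614/1894 - 12096 = -12096 + √937304614/1894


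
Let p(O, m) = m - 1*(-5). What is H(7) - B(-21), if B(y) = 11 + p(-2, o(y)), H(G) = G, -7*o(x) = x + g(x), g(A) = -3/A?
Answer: -587/49 ≈ -11.980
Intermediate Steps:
o(x) = -x/7 + 3/(7*x) (o(x) = -(x - 3/x)/7 = -x/7 + 3/(7*x))
p(O, m) = 5 + m (p(O, m) = m + 5 = 5 + m)
B(y) = 16 + (3 - y**2)/(7*y) (B(y) = 11 + (5 + (3 - y**2)/(7*y)) = 16 + (3 - y**2)/(7*y))
H(7) - B(-21) = 7 - (3 - 21*(112 - 1*(-21)))/(7*(-21)) = 7 - (-1)*(3 - 21*(112 + 21))/(7*21) = 7 - (-1)*(3 - 21*133)/(7*21) = 7 - (-1)*(3 - 2793)/(7*21) = 7 - (-1)*(-2790)/(7*21) = 7 - 1*930/49 = 7 - 930/49 = -587/49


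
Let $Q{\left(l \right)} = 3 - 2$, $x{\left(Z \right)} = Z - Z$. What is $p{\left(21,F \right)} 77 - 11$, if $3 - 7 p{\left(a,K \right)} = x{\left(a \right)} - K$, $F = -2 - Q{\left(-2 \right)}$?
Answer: $-11$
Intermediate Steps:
$x{\left(Z \right)} = 0$
$Q{\left(l \right)} = 1$
$F = -3$ ($F = -2 - 1 = -3$)
$p{\left(a,K \right)} = \frac{3}{7} + \frac{K}{7}$ ($p{\left(a,K \right)} = \frac{3}{7} - \frac{0 - K}{7} = \frac{3}{7} - \frac{\left(-1\right) K}{7} = \frac{3}{7} + \frac{K}{7}$)
$p{\left(21,F \right)} 77 - 11 = \left(\frac{3}{7} + \frac{1}{7} \left(-3\right)\right) 77 - 11 = \left(\frac{3}{7} - \frac{3}{7}\right) 77 - 11 = 0 \cdot 77 - 11 = 0 - 11 = -11$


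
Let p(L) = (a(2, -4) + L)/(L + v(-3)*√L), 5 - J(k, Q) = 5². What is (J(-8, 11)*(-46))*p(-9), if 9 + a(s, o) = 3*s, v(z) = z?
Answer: 1840/3 - 1840*I/3 ≈ 613.33 - 613.33*I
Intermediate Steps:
J(k, Q) = -20 (J(k, Q) = 5 - 1*5² = 5 - 1*25 = 5 - 25 = -20)
a(s, o) = -9 + 3*s
p(L) = (-3 + L)/(L - 3*√L) (p(L) = ((-9 + 3*2) + L)/(L - 3*√L) = ((-9 + 6) + L)/(L - 3*√L) = (-3 + L)/(L - 3*√L))
(J(-8, 11)*(-46))*p(-9) = (-20*(-46))*((-3 - 9)/(-9 - 9*I)) = 920*(-12/(-9 - 9*I)) = 920*(((-9 + 9*I)/162)*(-12)) = 920*(-2*(-9 + 9*I)/27) = -1840*(-9 + 9*I)/27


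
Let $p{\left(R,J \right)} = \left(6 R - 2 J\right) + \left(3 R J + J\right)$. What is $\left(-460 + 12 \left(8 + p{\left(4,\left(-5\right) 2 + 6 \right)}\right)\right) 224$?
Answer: $-135296$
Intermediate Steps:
$p{\left(R,J \right)} = - J + 6 R + 3 J R$ ($p{\left(R,J \right)} = \left(- 2 J + 6 R\right) + \left(3 J R + J\right) = \left(- 2 J + 6 R\right) + \left(J + 3 J R\right) = - J + 6 R + 3 J R$)
$\left(-460 + 12 \left(8 + p{\left(4,\left(-5\right) 2 + 6 \right)}\right)\right) 224 = \left(-460 + 12 \left(8 + \left(- (\left(-5\right) 2 + 6) + 6 \cdot 4 + 3 \left(\left(-5\right) 2 + 6\right) 4\right)\right)\right) 224 = \left(-460 + 12 \left(8 + \left(- (-10 + 6) + 24 + 3 \left(-10 + 6\right) 4\right)\right)\right) 224 = \left(-460 + 12 \left(8 + \left(\left(-1\right) \left(-4\right) + 24 + 3 \left(-4\right) 4\right)\right)\right) 224 = \left(-460 + 12 \left(8 + \left(4 + 24 - 48\right)\right)\right) 224 = \left(-460 + 12 \left(8 - 20\right)\right) 224 = \left(-460 + 12 \left(-12\right)\right) 224 = \left(-460 - 144\right) 224 = \left(-604\right) 224 = -135296$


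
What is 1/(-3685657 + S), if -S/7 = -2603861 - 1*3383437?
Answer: 1/38225429 ≈ 2.6161e-8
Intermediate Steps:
S = 41911086 (S = -7*(-2603861 - 1*3383437) = -7*(-2603861 - 3383437) = -7*(-5987298) = 41911086)
1/(-3685657 + S) = 1/(-3685657 + 41911086) = 1/38225429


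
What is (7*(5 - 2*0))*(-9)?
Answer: -315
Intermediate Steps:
(7*(5 - 2*0))*(-9) = (7*(5 + 0))*(-9) = (7*5)*(-9) = 35*(-9) = -315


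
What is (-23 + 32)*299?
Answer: 2691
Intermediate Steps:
(-23 + 32)*299 = 9*299 = 2691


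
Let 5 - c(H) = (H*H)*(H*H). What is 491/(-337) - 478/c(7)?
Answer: -507675/403726 ≈ -1.2575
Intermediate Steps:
c(H) = 5 - H⁴ (c(H) = 5 - H*H*H*H = 5 - H²*H² = 5 - H⁴)
491/(-337) - 478/c(7) = 491/(-337) - 478/(5 - 1*7⁴) = 491*(-1/337) - 478/(5 - 1*2401) = -491/337 - 478/(5 - 2401) = -491/337 - 478/(-2396) = -491/337 - 478*(-1/2396) = -491/337 + 239/1198 = -507675/403726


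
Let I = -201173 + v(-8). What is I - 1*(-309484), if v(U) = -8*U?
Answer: 108375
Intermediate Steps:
I = -201109 (I = -201173 - 8*(-8) = -201173 + 64 = -201109)
I - 1*(-309484) = -201109 - 1*(-309484) = -201109 + 309484 = 108375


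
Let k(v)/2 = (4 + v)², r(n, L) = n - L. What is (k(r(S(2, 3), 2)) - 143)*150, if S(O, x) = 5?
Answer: -6750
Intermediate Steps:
k(v) = 2*(4 + v)²
(k(r(S(2, 3), 2)) - 143)*150 = (2*(4 + (5 - 1*2))² - 143)*150 = (2*(4 + (5 - 2))² - 143)*150 = (2*(4 + 3)² - 143)*150 = (2*7² - 143)*150 = (2*49 - 143)*150 = (98 - 143)*150 = -45*150 = -6750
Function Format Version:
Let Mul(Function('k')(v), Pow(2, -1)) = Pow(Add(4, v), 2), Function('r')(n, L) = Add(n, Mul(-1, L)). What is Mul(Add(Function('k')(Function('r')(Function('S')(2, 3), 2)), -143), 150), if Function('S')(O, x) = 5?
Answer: -6750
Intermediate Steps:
Function('k')(v) = Mul(2, Pow(Add(4, v), 2))
Mul(Add(Function('k')(Function('r')(Function('S')(2, 3), 2)), -143), 150) = Mul(Add(Mul(2, Pow(Add(4, Add(5, Mul(-1, 2))), 2)), -143), 150) = Mul(Add(Mul(2, Pow(Add(4, Add(5, -2)), 2)), -143), 150) = Mul(Add(Mul(2, Pow(Add(4, 3), 2)), -143), 150) = Mul(Add(Mul(2, Pow(7, 2)), -143), 150) = Mul(Add(Mul(2, 49), -143), 150) = Mul(Add(98, -143), 150) = Mul(-45, 150) = -6750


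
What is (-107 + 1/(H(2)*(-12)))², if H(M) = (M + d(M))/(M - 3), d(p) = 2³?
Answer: 164839921/14400 ≈ 11447.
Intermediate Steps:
d(p) = 8
H(M) = (8 + M)/(-3 + M) (H(M) = (M + 8)/(M - 3) = (8 + M)/(-3 + M))
(-107 + 1/(H(2)*(-12)))² = (-107 + 1/(((8 + 2)/(-3 + 2))*(-12)))² = (-107 + 1/((10/(-1))*(-12)))² = (-107 + 1/(-1*10*(-12)))² = (-107 + 1/(-10*(-12)))² = (-107 + 1/120)² = (-12839/120)² = 164839921/14400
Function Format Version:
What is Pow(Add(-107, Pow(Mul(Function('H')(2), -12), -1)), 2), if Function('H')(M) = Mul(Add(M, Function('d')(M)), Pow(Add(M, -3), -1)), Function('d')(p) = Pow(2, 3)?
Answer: Rational(164839921, 14400) ≈ 11447.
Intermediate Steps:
Function('d')(p) = 8
Function('H')(M) = Mul(Pow(Add(-3, M), -1), Add(8, M)) (Function('H')(M) = Mul(Add(M, 8), Pow(Add(M, -3), -1)) = Mul(Add(8, M), Pow(Add(-3, M), -1)) = Mul(Pow(Add(-3, M), -1), Add(8, M)))
Pow(Add(-107, Pow(Mul(Function('H')(2), -12), -1)), 2) = Pow(Add(-107, Pow(Mul(Mul(Pow(Add(-3, 2), -1), Add(8, 2)), -12), -1)), 2) = Pow(Add(-107, Pow(Mul(Mul(Pow(-1, -1), 10), -12), -1)), 2) = Pow(Add(-107, Pow(Mul(Mul(-1, 10), -12), -1)), 2) = Pow(Add(-107, Pow(Mul(-10, -12), -1)), 2) = Pow(Add(-107, Pow(120, -1)), 2) = Pow(Add(-107, Rational(1, 120)), 2) = Pow(Rational(-12839, 120), 2) = Rational(164839921, 14400)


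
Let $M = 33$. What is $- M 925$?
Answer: $-30525$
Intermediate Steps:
$- M 925 = - 33 \cdot 925 = \left(-1\right) 30525 = -30525$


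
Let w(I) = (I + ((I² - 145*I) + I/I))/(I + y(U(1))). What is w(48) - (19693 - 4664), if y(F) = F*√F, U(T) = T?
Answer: -741028/49 ≈ -15123.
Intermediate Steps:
y(F) = F^(3/2)
w(I) = (1 + I² - 144*I)/(1 + I) (w(I) = (I + ((I² - 145*I) + I/I))/(I + 1^(3/2)) = (I + ((I² - 145*I) + 1))/(I + 1) = (I + (1 + I² - 145*I))/(1 + I) = (1 + I² - 144*I)/(1 + I))
w(48) - (19693 - 4664) = (1 + 48² - 144*48)/(1 + 48) - (19693 - 4664) = (1 + 2304 - 6912)/49 - 1*15029 = (1/49)*(-4607) - 15029 = -4607/49 - 15029 = -741028/49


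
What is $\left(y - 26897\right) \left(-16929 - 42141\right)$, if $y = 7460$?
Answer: $1148143590$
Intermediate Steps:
$\left(y - 26897\right) \left(-16929 - 42141\right) = \left(7460 - 26897\right) \left(-16929 - 42141\right) = \left(-19437\right) \left(-59070\right) = 1148143590$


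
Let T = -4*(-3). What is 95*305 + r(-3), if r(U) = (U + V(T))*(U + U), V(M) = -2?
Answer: 29005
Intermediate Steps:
T = 12
r(U) = 2*U*(-2 + U) (r(U) = (U - 2)*(U + U) = (-2 + U)*(2*U) = 2*U*(-2 + U))
95*305 + r(-3) = 95*305 + 2*(-3)*(-2 - 3) = 28975 + 2*(-3)*(-5) = 28975 + 30 = 29005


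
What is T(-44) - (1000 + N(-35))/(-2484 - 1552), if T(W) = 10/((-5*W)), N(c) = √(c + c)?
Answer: 6509/22198 + I*√70/4036 ≈ 0.29322 + 0.002073*I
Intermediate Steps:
N(c) = √2*√c (N(c) = √(2*c) = √2*√c)
T(W) = -2/W (T(W) = 10*(-1/(5*W)) = -2/W)
T(-44) - (1000 + N(-35))/(-2484 - 1552) = -2/(-44) - (1000 + √2*√(-35))/(-2484 - 1552) = -2*(-1/44) - (1000 + √2*(I*√35))/(-4036) = 1/22 - (1000 + I*√70)*(-1)/4036 = 1/22 - (-250/1009 - I*√70/4036) = 1/22 + (250/1009 + I*√70/4036) = 6509/22198 + I*√70/4036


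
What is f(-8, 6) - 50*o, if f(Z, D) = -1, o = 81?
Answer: -4051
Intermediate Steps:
f(-8, 6) - 50*o = -1 - 50*81 = -1 - 4050 = -4051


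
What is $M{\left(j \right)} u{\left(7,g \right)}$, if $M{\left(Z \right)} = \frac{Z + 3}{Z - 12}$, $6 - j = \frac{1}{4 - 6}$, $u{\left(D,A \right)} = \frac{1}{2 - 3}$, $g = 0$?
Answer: $\frac{19}{11} \approx 1.7273$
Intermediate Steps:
$u{\left(D,A \right)} = -1$ ($u{\left(D,A \right)} = \frac{1}{-1} = -1$)
$j = \frac{13}{2}$ ($j = 6 - \frac{1}{4 - 6} = 6 - \frac{1}{-2} = 6 - - \frac{1}{2} = 6 + \frac{1}{2} = \frac{13}{2} \approx 6.5$)
$M{\left(Z \right)} = \frac{3 + Z}{-12 + Z}$
$M{\left(j \right)} u{\left(7,g \right)} = \frac{3 + \frac{13}{2}}{-12 + \frac{13}{2}} \left(-1\right) = \frac{1}{- \frac{11}{2}} \cdot \frac{19}{2} \left(-1\right) = \left(- \frac{2}{11}\right) \frac{19}{2} \left(-1\right) = \left(- \frac{19}{11}\right) \left(-1\right) = \frac{19}{11}$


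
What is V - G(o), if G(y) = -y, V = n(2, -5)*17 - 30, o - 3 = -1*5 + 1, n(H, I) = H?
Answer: 3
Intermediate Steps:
o = -1 (o = 3 + (-1*5 + 1) = 3 + (-5 + 1) = 3 - 4 = -1)
V = 4 (V = 2*17 - 30 = 34 - 30 = 4)
V - G(o) = 4 - (-1)*(-1) = 4 - 1*1 = 4 - 1 = 3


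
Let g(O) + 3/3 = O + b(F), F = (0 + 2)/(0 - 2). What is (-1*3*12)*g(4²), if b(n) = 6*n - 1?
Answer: -288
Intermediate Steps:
F = -1 (F = 2/(-2) = 2*(-½) = -1)
b(n) = -1 + 6*n
g(O) = -8 + O (g(O) = -1 + (O + (-1 + 6*(-1))) = -1 + (O + (-1 - 6)) = -1 + (O - 7) = -1 + (-7 + O) = -8 + O)
(-1*3*12)*g(4²) = (-1*3*12)*(-8 + 4²) = (-3*12)*(-8 + 16) = -36*8 = -288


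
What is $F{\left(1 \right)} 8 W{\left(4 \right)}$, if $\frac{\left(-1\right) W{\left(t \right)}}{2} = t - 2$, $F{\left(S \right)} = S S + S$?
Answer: $-64$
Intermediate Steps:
$F{\left(S \right)} = S + S^{2}$ ($F{\left(S \right)} = S^{2} + S = S + S^{2}$)
$W{\left(t \right)} = 4 - 2 t$ ($W{\left(t \right)} = - 2 \left(t - 2\right) = - 2 \left(-2 + t\right) = 4 - 2 t$)
$F{\left(1 \right)} 8 W{\left(4 \right)} = 1 \left(1 + 1\right) 8 \left(4 - 8\right) = 1 \cdot 2 \cdot 8 \left(4 - 8\right) = 2 \cdot 8 \left(-4\right) = 16 \left(-4\right) = -64$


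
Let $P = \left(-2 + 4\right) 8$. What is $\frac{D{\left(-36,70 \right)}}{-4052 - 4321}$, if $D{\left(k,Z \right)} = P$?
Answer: $- \frac{16}{8373} \approx -0.0019109$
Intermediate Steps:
$P = 16$ ($P = 2 \cdot 8 = 16$)
$D{\left(k,Z \right)} = 16$
$\frac{D{\left(-36,70 \right)}}{-4052 - 4321} = \frac{16}{-4052 - 4321} = \frac{16}{-8373} = 16 \left(- \frac{1}{8373}\right) = - \frac{16}{8373}$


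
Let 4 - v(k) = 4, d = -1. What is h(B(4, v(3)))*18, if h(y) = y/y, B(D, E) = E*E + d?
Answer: 18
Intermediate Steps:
v(k) = 0 (v(k) = 4 - 1*4 = 4 - 4 = 0)
B(D, E) = -1 + E² (B(D, E) = E*E - 1 = E² - 1 = -1 + E²)
h(y) = 1
h(B(4, v(3)))*18 = 1*18 = 18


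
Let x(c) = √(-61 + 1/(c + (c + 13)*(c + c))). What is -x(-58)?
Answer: -I*√1625415722/5162 ≈ -7.8102*I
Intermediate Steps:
x(c) = √(-61 + 1/(c + 2*c*(13 + c))) (x(c) = √(-61 + 1/(c + (13 + c)*(2*c))) = √(-61 + 1/(c + 2*c*(13 + c))))
-x(-58) = -√((1 - 1647*(-58) - 122*(-58)²)/((-58)*(27 + 2*(-58)))) = -√(-(1 + 95526 - 122*3364)/(58*(27 - 116))) = -√(-1/58*(1 + 95526 - 410408)/(-89)) = -√(-1/58*(-1/89)*(-314881)) = -√(-314881/5162) = -I*√1625415722/5162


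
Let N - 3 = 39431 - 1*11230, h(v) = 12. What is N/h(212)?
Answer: 7051/3 ≈ 2350.3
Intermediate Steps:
N = 28204 (N = 3 + (39431 - 1*11230) = 3 + (39431 - 11230) = 3 + 28201 = 28204)
N/h(212) = 28204/12 = 28204*(1/12) = 7051/3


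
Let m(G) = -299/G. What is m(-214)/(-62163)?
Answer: -299/13302882 ≈ -2.2476e-5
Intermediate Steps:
m(-214)/(-62163) = -299/(-214)/(-62163) = -299*(-1/214)*(-1/62163) = (299/214)*(-1/62163) = -299/13302882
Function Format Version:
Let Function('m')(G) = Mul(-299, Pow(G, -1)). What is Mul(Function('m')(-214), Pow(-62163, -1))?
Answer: Rational(-299, 13302882) ≈ -2.2476e-5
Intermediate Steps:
Mul(Function('m')(-214), Pow(-62163, -1)) = Mul(Mul(-299, Pow(-214, -1)), Pow(-62163, -1)) = Mul(Mul(-299, Rational(-1, 214)), Rational(-1, 62163)) = Mul(Rational(299, 214), Rational(-1, 62163)) = Rational(-299, 13302882)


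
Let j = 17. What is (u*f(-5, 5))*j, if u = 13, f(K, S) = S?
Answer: 1105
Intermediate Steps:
(u*f(-5, 5))*j = (13*5)*17 = 65*17 = 1105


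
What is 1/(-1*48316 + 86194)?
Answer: 1/37878 ≈ 2.6401e-5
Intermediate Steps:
1/(-1*48316 + 86194) = 1/(-48316 + 86194) = 1/37878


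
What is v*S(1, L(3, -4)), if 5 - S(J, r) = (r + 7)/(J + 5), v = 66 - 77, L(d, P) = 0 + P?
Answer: -99/2 ≈ -49.500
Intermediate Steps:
L(d, P) = P
v = -11
S(J, r) = 5 - (7 + r)/(5 + J) (S(J, r) = 5 - (r + 7)/(J + 5) = 5 - (7 + r)/(5 + J))
v*S(1, L(3, -4)) = -11*(18 - 1*(-4) + 5*1)/(5 + 1) = -11*(18 + 4 + 5)/6 = -11*27/6 = -11*9/2 = -99/2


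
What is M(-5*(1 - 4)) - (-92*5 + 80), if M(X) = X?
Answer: 395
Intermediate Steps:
M(-5*(1 - 4)) - (-92*5 + 80) = -5*(1 - 4) - (-92*5 + 80) = -5*(-3) - (-460 + 80) = 15 - 1*(-380) = 15 + 380 = 395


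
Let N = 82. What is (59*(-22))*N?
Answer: -106436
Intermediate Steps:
(59*(-22))*N = (59*(-22))*82 = -1298*82 = -106436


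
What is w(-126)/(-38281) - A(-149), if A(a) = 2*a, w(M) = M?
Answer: 11407864/38281 ≈ 298.00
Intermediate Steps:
w(-126)/(-38281) - A(-149) = -126/(-38281) - 2*(-149) = -126*(-1/38281) - 1*(-298) = 126/38281 + 298 = 11407864/38281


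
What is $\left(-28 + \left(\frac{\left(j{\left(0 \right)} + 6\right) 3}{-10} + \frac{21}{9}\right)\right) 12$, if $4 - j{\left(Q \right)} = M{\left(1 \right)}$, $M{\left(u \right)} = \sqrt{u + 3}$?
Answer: $- \frac{1684}{5} \approx -336.8$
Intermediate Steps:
$M{\left(u \right)} = \sqrt{3 + u}$
$j{\left(Q \right)} = 2$ ($j{\left(Q \right)} = 4 - \sqrt{3 + 1} = 4 - \sqrt{4} = 4 - 2 = 2$)
$\left(-28 + \left(\frac{\left(j{\left(0 \right)} + 6\right) 3}{-10} + \frac{21}{9}\right)\right) 12 = \left(-28 + \left(\frac{\left(2 + 6\right) 3}{-10} + \frac{21}{9}\right)\right) 12 = \left(-28 + \left(8 \cdot 3 \left(- \frac{1}{10}\right) + 21 \cdot \frac{1}{9}\right)\right) 12 = \left(-28 + \left(24 \left(- \frac{1}{10}\right) + \frac{7}{3}\right)\right) 12 = \left(-28 + \left(- \frac{12}{5} + \frac{7}{3}\right)\right) 12 = \left(-28 - \frac{1}{15}\right) 12 = \left(- \frac{421}{15}\right) 12 = - \frac{1684}{5}$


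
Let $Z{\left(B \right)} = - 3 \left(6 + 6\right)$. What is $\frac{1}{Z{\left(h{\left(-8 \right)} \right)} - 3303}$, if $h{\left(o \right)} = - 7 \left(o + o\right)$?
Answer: $- \frac{1}{3339} \approx -0.00029949$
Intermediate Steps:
$h{\left(o \right)} = - 14 o$ ($h{\left(o \right)} = - 7 \cdot 2 o = - 14 o$)
$Z{\left(B \right)} = -36$ ($Z{\left(B \right)} = \left(-3\right) 12 = -36$)
$\frac{1}{Z{\left(h{\left(-8 \right)} \right)} - 3303} = \frac{1}{-36 - 3303} = \frac{1}{-3339} = - \frac{1}{3339}$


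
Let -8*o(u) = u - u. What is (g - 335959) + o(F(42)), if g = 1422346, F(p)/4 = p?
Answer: 1086387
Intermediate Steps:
F(p) = 4*p
o(u) = 0 (o(u) = -(u - u)/8 = -1/8*0 = 0)
(g - 335959) + o(F(42)) = (1422346 - 335959) + 0 = 1086387 + 0 = 1086387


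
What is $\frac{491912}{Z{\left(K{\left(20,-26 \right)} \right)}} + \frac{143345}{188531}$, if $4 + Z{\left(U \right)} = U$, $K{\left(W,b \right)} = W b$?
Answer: $- \frac{23166387123}{24697561} \approx -938.0$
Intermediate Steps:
$Z{\left(U \right)} = -4 + U$
$\frac{491912}{Z{\left(K{\left(20,-26 \right)} \right)}} + \frac{143345}{188531} = \frac{491912}{-4 + 20 \left(-26\right)} + \frac{143345}{188531} = \frac{491912}{-4 - 520} + 143345 \cdot \frac{1}{188531} = \frac{491912}{-524} + \frac{143345}{188531} = 491912 \left(- \frac{1}{524}\right) + \frac{143345}{188531} = - \frac{122978}{131} + \frac{143345}{188531} = - \frac{23166387123}{24697561}$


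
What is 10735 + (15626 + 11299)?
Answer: 37660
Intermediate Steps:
10735 + (15626 + 11299) = 10735 + 26925 = 37660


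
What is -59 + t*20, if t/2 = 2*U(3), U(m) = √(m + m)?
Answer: -59 + 80*√6 ≈ 136.96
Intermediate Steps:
U(m) = √2*√m (U(m) = √(2*m) = √2*√m)
t = 4*√6 (t = 2*(2*(√2*√3)) = 2*(2*√6) = 4*√6 ≈ 9.7980)
-59 + t*20 = -59 + (4*√6)*20 = -59 + 80*√6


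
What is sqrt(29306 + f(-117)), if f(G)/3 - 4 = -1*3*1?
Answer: sqrt(29309) ≈ 171.20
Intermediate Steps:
f(G) = 3 (f(G) = 12 + 3*(-1*3*1) = 12 + 3*(-3*1) = 12 + 3*(-3) = 12 - 9 = 3)
sqrt(29306 + f(-117)) = sqrt(29306 + 3) = sqrt(29309)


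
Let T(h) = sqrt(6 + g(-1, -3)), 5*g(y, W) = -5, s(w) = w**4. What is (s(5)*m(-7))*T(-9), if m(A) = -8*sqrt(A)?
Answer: -5000*I*sqrt(35) ≈ -29580.0*I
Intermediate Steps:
g(y, W) = -1 (g(y, W) = (1/5)*(-5) = -1)
T(h) = sqrt(5) (T(h) = sqrt(6 - 1) = sqrt(5))
(s(5)*m(-7))*T(-9) = (5**4*(-8*I*sqrt(7)))*sqrt(5) = (625*(-8*I*sqrt(7)))*sqrt(5) = (-5000*I*sqrt(7))*sqrt(5) = -5000*I*sqrt(35)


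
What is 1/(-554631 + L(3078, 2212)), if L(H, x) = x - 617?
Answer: -1/553036 ≈ -1.8082e-6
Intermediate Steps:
L(H, x) = -617 + x
1/(-554631 + L(3078, 2212)) = 1/(-554631 + (-617 + 2212)) = 1/(-554631 + 1595) = 1/(-553036) = -1/553036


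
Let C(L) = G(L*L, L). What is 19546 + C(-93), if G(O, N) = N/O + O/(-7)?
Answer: 11920082/651 ≈ 18310.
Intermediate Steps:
G(O, N) = -O/7 + N/O (G(O, N) = N/O + O*(-⅐) = N/O - O/7 = -O/7 + N/O)
C(L) = 1/L - L²/7 (C(L) = -L*L/7 + L/((L*L)) = -L²/7 + L/(L²) = -L²/7 + L/L² = -L²/7 + 1/L = 1/L - L²/7)
19546 + C(-93) = 19546 + (⅐)*(7 - 1*(-93)³)/(-93) = 19546 + (⅐)*(-1/93)*(7 - 1*(-804357)) = 19546 + (⅐)*(-1/93)*(7 + 804357) = 19546 + (⅐)*(-1/93)*804364 = 19546 - 804364/651 = 11920082/651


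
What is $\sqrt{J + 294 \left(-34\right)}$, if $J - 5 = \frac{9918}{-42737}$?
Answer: $\frac{i \sqrt{18248497495045}}{42737} \approx 99.956 i$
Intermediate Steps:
$J = \frac{203767}{42737}$ ($J = 5 + \frac{9918}{-42737} = 5 + 9918 \left(- \frac{1}{42737}\right) = 5 - \frac{9918}{42737} = \frac{203767}{42737} \approx 4.7679$)
$\sqrt{J + 294 \left(-34\right)} = \sqrt{\frac{203767}{42737} + 294 \left(-34\right)} = \sqrt{\frac{203767}{42737} - 9996} = \sqrt{- \frac{426995285}{42737}} = \frac{i \sqrt{18248497495045}}{42737}$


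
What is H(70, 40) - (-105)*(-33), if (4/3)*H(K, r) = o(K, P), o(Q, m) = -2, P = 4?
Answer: -6933/2 ≈ -3466.5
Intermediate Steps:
H(K, r) = -3/2 (H(K, r) = (¾)*(-2) = -3/2)
H(70, 40) - (-105)*(-33) = -3/2 - (-105)*(-33) = -3/2 - 1*3465 = -3/2 - 3465 = -6933/2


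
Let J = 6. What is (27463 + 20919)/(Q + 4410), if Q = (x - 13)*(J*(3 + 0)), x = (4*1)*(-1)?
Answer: 24191/2052 ≈ 11.789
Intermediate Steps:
x = -4 (x = 4*(-1) = -4)
Q = -306 (Q = (-4 - 13)*(6*(3 + 0)) = -102*3 = -17*18 = -306)
(27463 + 20919)/(Q + 4410) = (27463 + 20919)/(-306 + 4410) = 48382/4104 = 48382*(1/4104) = 24191/2052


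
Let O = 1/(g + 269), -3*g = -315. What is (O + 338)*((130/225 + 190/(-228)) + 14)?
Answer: 156372881/33660 ≈ 4645.7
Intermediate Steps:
g = 105 (g = -⅓*(-315) = 105)
O = 1/374 (O = 1/(105 + 269) = 1/374 ≈ 0.0026738)
(O + 338)*((130/225 + 190/(-228)) + 14) = (1/374 + 338)*((130/225 + 190/(-228)) + 14) = 126413*((130*(1/225) + 190*(-1/228)) + 14)/374 = 126413*((26/45 - ⅚) + 14)/374 = 126413*(-23/90 + 14)/374 = (126413/374)*(1237/90) = 156372881/33660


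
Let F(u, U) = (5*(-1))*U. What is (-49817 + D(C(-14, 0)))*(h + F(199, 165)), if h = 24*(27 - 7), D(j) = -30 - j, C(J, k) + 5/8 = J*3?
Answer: 137460075/8 ≈ 1.7182e+7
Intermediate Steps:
C(J, k) = -5/8 + 3*J (C(J, k) = -5/8 + J*3 = -5/8 + 3*J)
F(u, U) = -5*U
h = 480 (h = 24*20 = 480)
(-49817 + D(C(-14, 0)))*(h + F(199, 165)) = (-49817 + (-30 - (-5/8 + 3*(-14))))*(480 - 5*165) = (-49817 + (-30 - (-5/8 - 42)))*(480 - 825) = (-49817 + (-30 - 1*(-341/8)))*(-345) = (-49817 + (-30 + 341/8))*(-345) = (-49817 + 101/8)*(-345) = -398435/8*(-345) = 137460075/8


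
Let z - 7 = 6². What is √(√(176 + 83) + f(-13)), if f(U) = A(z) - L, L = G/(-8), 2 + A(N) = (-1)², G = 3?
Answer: √(-10 + 16*√259)/4 ≈ 3.9330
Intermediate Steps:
z = 43 (z = 7 + 6² = 7 + 36 = 43)
A(N) = -1 (A(N) = -2 + (-1)² = -2 + 1 = -1)
L = -3/8 (L = 3/(-8) = 3*(-⅛) = -3/8 ≈ -0.37500)
f(U) = -5/8 (f(U) = -1 - 1*(-3/8) = -1 + 3/8 = -5/8)
√(√(176 + 83) + f(-13)) = √(√(176 + 83) - 5/8) = √(√259 - 5/8) = √(-5/8 + √259)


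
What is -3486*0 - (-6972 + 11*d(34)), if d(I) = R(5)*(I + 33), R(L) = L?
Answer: 3287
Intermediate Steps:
d(I) = 165 + 5*I (d(I) = 5*(I + 33) = 5*(33 + I) = 165 + 5*I)
-3486*0 - (-6972 + 11*d(34)) = -3486*0 - (-6972 + 11*(165 + 5*34)) = 0 - (-6972 + 11*(165 + 170)) = 0 - (-6972 + 11*335) = 0 - (-6972 + 3685) = 0 - 1*(-3287) = 0 + 3287 = 3287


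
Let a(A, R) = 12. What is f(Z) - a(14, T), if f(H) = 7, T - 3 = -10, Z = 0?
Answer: -5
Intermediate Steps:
T = -7 (T = 3 - 10 = -7)
f(Z) - a(14, T) = 7 - 1*12 = 7 - 12 = -5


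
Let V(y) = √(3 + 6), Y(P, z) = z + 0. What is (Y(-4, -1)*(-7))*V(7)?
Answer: 21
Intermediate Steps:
Y(P, z) = z
V(y) = 3 (V(y) = √9 = 3)
(Y(-4, -1)*(-7))*V(7) = -1*(-7)*3 = 7*3 = 21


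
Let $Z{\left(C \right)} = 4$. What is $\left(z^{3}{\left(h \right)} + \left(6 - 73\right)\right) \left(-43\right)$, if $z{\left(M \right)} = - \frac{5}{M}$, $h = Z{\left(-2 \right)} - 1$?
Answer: $\frac{83162}{27} \approx 3080.1$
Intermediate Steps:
$h = 3$ ($h = 4 - 1 = 3$)
$\left(z^{3}{\left(h \right)} + \left(6 - 73\right)\right) \left(-43\right) = \left(\left(- \frac{5}{3}\right)^{3} + \left(6 - 73\right)\right) \left(-43\right) = \left(\left(\left(-5\right) \frac{1}{3}\right)^{3} + \left(6 - 73\right)\right) \left(-43\right) = \left(\left(- \frac{5}{3}\right)^{3} - 67\right) \left(-43\right) = \left(- \frac{125}{27} - 67\right) \left(-43\right) = \left(- \frac{1934}{27}\right) \left(-43\right) = \frac{83162}{27}$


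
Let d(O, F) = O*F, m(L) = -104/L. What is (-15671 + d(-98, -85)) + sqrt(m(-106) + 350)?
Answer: -7341 + sqrt(985906)/53 ≈ -7322.3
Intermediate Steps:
d(O, F) = F*O
(-15671 + d(-98, -85)) + sqrt(m(-106) + 350) = (-15671 - 85*(-98)) + sqrt(-104/(-106) + 350) = (-15671 + 8330) + sqrt(-104*(-1/106) + 350) = -7341 + sqrt(52/53 + 350) = -7341 + sqrt(18602/53) = -7341 + sqrt(985906)/53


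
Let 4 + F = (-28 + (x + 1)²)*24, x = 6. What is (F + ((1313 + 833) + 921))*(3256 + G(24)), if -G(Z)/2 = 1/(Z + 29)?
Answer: 615542922/53 ≈ 1.1614e+7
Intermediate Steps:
G(Z) = -2/(29 + Z) (G(Z) = -2/(Z + 29) = -2/(29 + Z))
F = 500 (F = -4 + (-28 + (6 + 1)²)*24 = -4 + (-28 + 7²)*24 = -4 + (-28 + 49)*24 = -4 + 21*24 = -4 + 504 = 500)
(F + ((1313 + 833) + 921))*(3256 + G(24)) = (500 + ((1313 + 833) + 921))*(3256 - 2/(29 + 24)) = (500 + (2146 + 921))*(3256 - 2/53) = (500 + 3067)*(3256 - 2*1/53) = 3567*(3256 - 2/53) = 3567*(172566/53) = 615542922/53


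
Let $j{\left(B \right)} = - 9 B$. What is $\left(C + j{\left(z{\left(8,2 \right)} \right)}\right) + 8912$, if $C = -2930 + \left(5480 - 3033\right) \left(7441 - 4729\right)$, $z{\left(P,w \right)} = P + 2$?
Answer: $6642156$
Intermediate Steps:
$z{\left(P,w \right)} = 2 + P$
$C = 6633334$ ($C = -2930 + 2447 \cdot 2712 = -2930 + 6636264 = 6633334$)
$\left(C + j{\left(z{\left(8,2 \right)} \right)}\right) + 8912 = \left(6633334 - 9 \left(2 + 8\right)\right) + 8912 = \left(6633334 - 90\right) + 8912 = 6633244 + 8912 = 6642156$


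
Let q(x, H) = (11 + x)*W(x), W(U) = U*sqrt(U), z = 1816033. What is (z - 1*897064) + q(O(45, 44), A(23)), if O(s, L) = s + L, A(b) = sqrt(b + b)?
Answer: 918969 + 8900*sqrt(89) ≈ 1.0029e+6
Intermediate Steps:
A(b) = sqrt(2)*sqrt(b) (A(b) = sqrt(2*b) = sqrt(2)*sqrt(b))
W(U) = U**(3/2)
O(s, L) = L + s
q(x, H) = x**(3/2)*(11 + x) (q(x, H) = (11 + x)*x**(3/2) = x**(3/2)*(11 + x))
(z - 1*897064) + q(O(45, 44), A(23)) = (1816033 - 1*897064) + (44 + 45)**(3/2)*(11 + (44 + 45)) = (1816033 - 897064) + 89**(3/2)*(11 + 89) = 918969 + (89*sqrt(89))*100 = 918969 + 8900*sqrt(89)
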